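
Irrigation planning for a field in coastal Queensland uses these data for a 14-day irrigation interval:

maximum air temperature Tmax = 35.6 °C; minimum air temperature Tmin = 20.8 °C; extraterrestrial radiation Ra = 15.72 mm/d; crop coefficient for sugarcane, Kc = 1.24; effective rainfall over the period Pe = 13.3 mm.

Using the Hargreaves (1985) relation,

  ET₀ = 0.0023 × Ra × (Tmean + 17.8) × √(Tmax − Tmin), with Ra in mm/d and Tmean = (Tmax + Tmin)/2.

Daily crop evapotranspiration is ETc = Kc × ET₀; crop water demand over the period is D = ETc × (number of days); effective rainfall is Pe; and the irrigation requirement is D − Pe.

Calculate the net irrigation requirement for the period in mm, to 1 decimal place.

Tmean = (35.6 + 20.8)/2 = 28.20 °C
ET₀ = 0.0023 × 15.72 × (28.20 + 17.8) × √14.8 = 0.0023 × 15.72 × 46.00 × 3.8471 = 6.3984 mm/d
ETc = Kc × ET₀ = 1.24 × 6.3984 = 7.9340 mm/d
Crop demand D = ETc × 14 d = 7.9340 × 14 = 111.076 mm
D − Pe = 111.076 − 13.3 = 97.776 mm

97.8 mm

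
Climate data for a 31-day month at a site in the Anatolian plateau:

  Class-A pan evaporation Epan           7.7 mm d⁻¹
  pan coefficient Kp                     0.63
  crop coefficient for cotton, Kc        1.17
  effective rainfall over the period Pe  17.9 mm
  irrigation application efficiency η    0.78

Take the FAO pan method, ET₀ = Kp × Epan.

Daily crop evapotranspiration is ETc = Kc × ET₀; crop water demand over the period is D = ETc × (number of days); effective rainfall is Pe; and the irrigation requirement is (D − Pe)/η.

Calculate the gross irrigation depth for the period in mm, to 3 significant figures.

203 mm

ET₀ = 0.63 × 7.7 = 4.8510 mm/d
ETc = Kc × ET₀ = 1.17 × 4.8510 = 5.6757 mm/d
Crop demand D = ETc × 31 d = 5.6757 × 31 = 175.947 mm
D − Pe = 175.947 − 17.9 = 158.047 mm
Gross irrigation = 158.047 / 0.78 = 202.624 mm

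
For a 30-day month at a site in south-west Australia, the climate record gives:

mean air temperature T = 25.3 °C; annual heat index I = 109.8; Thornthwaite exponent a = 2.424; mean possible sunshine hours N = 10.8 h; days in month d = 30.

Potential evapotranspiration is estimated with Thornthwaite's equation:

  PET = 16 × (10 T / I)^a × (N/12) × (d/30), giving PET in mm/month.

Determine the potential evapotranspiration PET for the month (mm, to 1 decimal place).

10T/I = 10 × 25.3 / 109.8 = 2.3042
(10T/I)^a = 2.3042^2.424 = 7.5640
Uncorrected PET = 16 × 7.5640 = 121.024 mm
Correction = (N/12)(d/30) = (10.8/12)(30/30) = 0.9000
PET = 121.024 × 0.9000 = 108.922 mm/month

108.9 mm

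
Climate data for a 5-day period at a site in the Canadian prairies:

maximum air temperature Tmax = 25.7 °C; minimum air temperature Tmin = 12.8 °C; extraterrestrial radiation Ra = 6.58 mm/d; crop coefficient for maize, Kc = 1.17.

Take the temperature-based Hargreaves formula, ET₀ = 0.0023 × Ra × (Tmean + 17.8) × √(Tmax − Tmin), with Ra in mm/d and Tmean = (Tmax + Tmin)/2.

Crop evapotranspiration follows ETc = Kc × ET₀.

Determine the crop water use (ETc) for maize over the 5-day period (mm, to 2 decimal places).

Tmean = (25.7 + 12.8)/2 = 19.25 °C
ET₀ = 0.0023 × 6.58 × (19.25 + 17.8) × √12.9 = 0.0023 × 6.58 × 37.05 × 3.5917 = 2.0139 mm/d
ETc = Kc × ET₀ = 1.17 × 2.0139 = 2.3563 mm/d
Over 5 days: 2.3563 × 5 = 11.782 mm

11.78 mm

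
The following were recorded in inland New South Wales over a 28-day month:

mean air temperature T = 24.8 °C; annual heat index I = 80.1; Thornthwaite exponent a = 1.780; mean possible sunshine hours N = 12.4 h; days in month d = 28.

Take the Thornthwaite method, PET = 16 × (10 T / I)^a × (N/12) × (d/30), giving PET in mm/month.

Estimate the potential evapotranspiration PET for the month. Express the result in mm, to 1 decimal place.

115.4 mm

10T/I = 10 × 24.8 / 80.1 = 3.0961
(10T/I)^a = 3.0961^1.780 = 7.4757
Uncorrected PET = 16 × 7.4757 = 119.611 mm
Correction = (N/12)(d/30) = (12.4/12)(28/30) = 0.9644
PET = 119.611 × 0.9644 = 115.353 mm/month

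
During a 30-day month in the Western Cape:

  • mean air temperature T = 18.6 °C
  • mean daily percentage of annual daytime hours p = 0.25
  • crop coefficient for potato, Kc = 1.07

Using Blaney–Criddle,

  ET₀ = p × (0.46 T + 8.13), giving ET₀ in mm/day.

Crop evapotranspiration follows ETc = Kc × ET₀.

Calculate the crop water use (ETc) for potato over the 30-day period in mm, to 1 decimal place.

ET₀ = 0.25 × (0.46 × 18.6 + 8.13) = 0.25 × 16.686 = 4.1715 mm/d
ETc = Kc × ET₀ = 1.07 × 4.1715 = 4.4635 mm/d
Over 30 days: 4.4635 × 30 = 133.905 mm

133.9 mm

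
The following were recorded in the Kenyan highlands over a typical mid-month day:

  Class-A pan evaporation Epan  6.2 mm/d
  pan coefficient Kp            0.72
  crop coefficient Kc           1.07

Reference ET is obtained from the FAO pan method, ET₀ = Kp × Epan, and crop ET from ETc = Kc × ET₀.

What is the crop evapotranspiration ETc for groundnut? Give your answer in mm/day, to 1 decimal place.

ET₀ = 0.72 × 6.2 = 4.4640 mm/d
ETc = Kc × ET₀ = 1.07 × 4.4640 = 4.7765 mm/d

4.8 mm/day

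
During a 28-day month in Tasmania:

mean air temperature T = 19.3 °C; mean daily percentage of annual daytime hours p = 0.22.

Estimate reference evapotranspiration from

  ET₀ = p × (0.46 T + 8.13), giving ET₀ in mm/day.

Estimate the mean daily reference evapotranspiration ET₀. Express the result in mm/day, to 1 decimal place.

ET₀ = 0.22 × (0.46 × 19.3 + 8.13) = 0.22 × 17.008 = 3.7418 mm/d

3.7 mm/day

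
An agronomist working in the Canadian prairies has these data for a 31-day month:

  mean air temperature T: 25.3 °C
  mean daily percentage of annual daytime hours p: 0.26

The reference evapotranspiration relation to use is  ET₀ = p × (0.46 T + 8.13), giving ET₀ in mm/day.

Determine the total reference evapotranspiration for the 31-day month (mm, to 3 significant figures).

159 mm

ET₀ = 0.26 × (0.46 × 25.3 + 8.13) = 0.26 × 19.768 = 5.1397 mm/d
Monthly total = 5.1397 × 31 = 159.331 mm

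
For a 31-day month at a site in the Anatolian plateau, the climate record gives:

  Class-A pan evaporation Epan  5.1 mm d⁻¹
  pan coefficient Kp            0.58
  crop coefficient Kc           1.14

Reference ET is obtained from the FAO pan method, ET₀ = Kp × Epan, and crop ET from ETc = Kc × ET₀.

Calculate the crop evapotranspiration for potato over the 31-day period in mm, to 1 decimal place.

ET₀ = 0.58 × 5.1 = 2.9580 mm/d
ETc = Kc × ET₀ = 1.14 × 2.9580 = 3.3721 mm/d
Over 31 days: 3.3721 × 31 = 104.535 mm

104.5 mm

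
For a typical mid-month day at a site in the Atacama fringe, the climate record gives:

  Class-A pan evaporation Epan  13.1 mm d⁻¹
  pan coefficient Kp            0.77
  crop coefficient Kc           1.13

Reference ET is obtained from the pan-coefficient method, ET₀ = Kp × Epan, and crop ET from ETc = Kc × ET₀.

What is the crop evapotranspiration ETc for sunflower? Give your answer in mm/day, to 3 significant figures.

ET₀ = 0.77 × 13.1 = 10.0870 mm/d
ETc = Kc × ET₀ = 1.13 × 10.0870 = 11.3983 mm/d

11.4 mm/day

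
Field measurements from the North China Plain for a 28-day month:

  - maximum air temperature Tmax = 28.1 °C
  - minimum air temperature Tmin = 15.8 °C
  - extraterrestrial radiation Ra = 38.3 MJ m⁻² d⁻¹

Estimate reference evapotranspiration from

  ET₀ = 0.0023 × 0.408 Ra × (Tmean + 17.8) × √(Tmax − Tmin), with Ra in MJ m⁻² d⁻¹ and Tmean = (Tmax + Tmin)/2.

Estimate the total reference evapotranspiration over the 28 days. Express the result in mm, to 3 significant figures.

140 mm

Tmean = (28.1 + 15.8)/2 = 21.95 °C
0.408 Ra = 0.408 × 38.3 = 15.6264 mm/d equivalent
ET₀ = 0.0023 × 15.6264 × (21.95 + 17.8) × √12.3 = 0.0023 × 15.6264 × 39.75 × 3.5071 = 5.0104 mm/d
Over 28 days: 5.0104 × 28 = 140.291 mm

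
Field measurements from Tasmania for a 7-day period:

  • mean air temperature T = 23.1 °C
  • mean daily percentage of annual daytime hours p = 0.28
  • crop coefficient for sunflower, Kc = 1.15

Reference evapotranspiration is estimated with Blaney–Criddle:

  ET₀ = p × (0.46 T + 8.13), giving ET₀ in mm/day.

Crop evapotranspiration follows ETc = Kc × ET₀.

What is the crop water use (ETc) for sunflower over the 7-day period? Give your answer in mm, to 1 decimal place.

ET₀ = 0.28 × (0.46 × 23.1 + 8.13) = 0.28 × 18.756 = 5.2517 mm/d
ETc = Kc × ET₀ = 1.15 × 5.2517 = 6.0395 mm/d
Over 7 days: 6.0395 × 7 = 42.277 mm

42.3 mm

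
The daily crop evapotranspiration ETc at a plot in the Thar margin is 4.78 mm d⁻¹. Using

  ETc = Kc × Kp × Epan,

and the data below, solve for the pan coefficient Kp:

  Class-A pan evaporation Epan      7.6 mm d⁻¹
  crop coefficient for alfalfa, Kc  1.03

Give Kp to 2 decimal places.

0.61

ETc = Kc × Kp × Epan  ⇒  Kp = ETc / (Kc × Epan)
Kp = 4.78 / (1.03 × 7.6) = 4.78 / 7.828 = 0.6106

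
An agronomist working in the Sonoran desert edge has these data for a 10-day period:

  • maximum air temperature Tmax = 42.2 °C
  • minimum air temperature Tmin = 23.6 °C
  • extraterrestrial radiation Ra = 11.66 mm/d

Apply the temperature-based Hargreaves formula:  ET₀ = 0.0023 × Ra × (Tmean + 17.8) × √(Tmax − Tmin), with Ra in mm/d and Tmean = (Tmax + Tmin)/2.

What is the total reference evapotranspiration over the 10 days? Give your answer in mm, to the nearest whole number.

59 mm

Tmean = (42.2 + 23.6)/2 = 32.90 °C
ET₀ = 0.0023 × 11.66 × (32.90 + 17.8) × √18.6 = 0.0023 × 11.66 × 50.70 × 4.3128 = 5.8640 mm/d
Over 10 days: 5.8640 × 10 = 58.640 mm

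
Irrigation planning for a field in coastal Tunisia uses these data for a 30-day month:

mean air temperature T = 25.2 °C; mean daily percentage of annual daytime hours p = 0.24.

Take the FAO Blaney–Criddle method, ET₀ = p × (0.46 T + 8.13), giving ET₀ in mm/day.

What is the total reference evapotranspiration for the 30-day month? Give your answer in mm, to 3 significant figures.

142 mm

ET₀ = 0.24 × (0.46 × 25.2 + 8.13) = 0.24 × 19.722 = 4.7333 mm/d
Monthly total = 4.7333 × 30 = 141.999 mm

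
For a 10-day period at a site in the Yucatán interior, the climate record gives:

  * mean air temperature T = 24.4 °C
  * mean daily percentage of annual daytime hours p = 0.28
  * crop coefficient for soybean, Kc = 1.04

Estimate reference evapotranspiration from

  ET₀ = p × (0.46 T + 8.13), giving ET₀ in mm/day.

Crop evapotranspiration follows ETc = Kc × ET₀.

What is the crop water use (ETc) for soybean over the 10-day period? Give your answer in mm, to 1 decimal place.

ET₀ = 0.28 × (0.46 × 24.4 + 8.13) = 0.28 × 19.354 = 5.4191 mm/d
ETc = Kc × ET₀ = 1.04 × 5.4191 = 5.6359 mm/d
Over 10 days: 5.6359 × 10 = 56.359 mm

56.4 mm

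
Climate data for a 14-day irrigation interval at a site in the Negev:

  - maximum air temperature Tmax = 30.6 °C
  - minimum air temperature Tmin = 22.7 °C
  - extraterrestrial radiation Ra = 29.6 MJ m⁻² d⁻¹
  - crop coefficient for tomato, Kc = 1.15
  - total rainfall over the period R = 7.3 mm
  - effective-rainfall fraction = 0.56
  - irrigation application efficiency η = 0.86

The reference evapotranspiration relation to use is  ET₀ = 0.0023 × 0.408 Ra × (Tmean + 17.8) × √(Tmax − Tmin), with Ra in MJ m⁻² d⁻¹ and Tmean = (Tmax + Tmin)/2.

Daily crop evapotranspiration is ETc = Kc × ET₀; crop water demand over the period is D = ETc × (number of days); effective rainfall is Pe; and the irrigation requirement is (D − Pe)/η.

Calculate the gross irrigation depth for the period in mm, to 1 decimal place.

Tmean = (30.6 + 22.7)/2 = 26.65 °C
0.408 Ra = 0.408 × 29.6 = 12.0768 mm/d equivalent
ET₀ = 0.0023 × 12.0768 × (26.65 + 17.8) × √7.9 = 0.0023 × 12.0768 × 44.45 × 2.8107 = 3.4703 mm/d
ETc = Kc × ET₀ = 1.15 × 3.4703 = 3.9908 mm/d
Crop demand D = ETc × 14 d = 3.9908 × 14 = 55.871 mm
Pe = 0.56 × 7.3 = 4.088 mm
D − Pe = 55.871 − 4.088 = 51.783 mm
Gross irrigation = 51.783 / 0.86 = 60.213 mm

60.2 mm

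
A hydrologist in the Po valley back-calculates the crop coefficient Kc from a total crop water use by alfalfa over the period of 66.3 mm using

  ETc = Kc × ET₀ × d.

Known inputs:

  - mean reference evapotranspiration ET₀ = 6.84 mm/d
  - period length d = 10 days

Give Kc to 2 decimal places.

ETc = Kc × ET₀ × d  ⇒  Kc = ETc / (ET₀ × d)
Kc = 66.3 / (6.84 × 10) = 66.3 / 68.40 = 0.9693

0.97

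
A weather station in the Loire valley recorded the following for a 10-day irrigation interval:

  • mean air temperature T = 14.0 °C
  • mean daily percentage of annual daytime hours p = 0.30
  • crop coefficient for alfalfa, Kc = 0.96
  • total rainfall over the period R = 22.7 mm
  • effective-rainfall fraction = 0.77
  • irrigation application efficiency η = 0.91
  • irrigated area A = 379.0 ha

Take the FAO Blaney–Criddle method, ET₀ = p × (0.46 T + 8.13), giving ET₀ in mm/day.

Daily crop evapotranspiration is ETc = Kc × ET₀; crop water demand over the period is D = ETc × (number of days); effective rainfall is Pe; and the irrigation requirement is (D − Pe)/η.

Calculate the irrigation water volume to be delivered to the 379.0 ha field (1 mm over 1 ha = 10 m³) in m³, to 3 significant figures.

ET₀ = 0.30 × (0.46 × 14.0 + 8.13) = 0.30 × 14.570 = 4.3710 mm/d
ETc = Kc × ET₀ = 0.96 × 4.3710 = 4.1962 mm/d
Crop demand D = ETc × 10 d = 4.1962 × 10 = 41.962 mm
Pe = 0.77 × 22.7 = 17.479 mm
D − Pe = 41.962 − 17.479 = 24.483 mm
Gross irrigation = 24.483 / 0.91 = 26.904 mm
Volume = 26.904 mm × 379.0 ha × 10 = 101966.2 m³

102000 m³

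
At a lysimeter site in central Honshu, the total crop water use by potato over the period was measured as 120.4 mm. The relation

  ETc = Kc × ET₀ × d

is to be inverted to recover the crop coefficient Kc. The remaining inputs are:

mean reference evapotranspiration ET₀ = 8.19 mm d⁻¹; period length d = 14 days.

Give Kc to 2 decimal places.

ETc = Kc × ET₀ × d  ⇒  Kc = ETc / (ET₀ × d)
Kc = 120.4 / (8.19 × 14) = 120.4 / 114.66 = 1.0501

1.05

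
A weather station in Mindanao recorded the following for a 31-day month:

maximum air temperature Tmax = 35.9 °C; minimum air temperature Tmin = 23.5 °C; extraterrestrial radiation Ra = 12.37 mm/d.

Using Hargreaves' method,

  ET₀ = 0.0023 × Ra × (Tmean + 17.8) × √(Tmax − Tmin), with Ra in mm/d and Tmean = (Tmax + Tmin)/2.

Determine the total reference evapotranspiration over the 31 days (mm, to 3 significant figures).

148 mm

Tmean = (35.9 + 23.5)/2 = 29.70 °C
ET₀ = 0.0023 × 12.37 × (29.70 + 17.8) × √12.4 = 0.0023 × 12.37 × 47.50 × 3.5214 = 4.7589 mm/d
Over 31 days: 4.7589 × 31 = 147.526 mm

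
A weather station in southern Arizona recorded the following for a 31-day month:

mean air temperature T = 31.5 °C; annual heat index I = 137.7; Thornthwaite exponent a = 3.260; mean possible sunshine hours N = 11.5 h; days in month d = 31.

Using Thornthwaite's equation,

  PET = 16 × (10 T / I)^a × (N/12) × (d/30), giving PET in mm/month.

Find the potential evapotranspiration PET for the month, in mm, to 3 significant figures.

235 mm

10T/I = 10 × 31.5 / 137.7 = 2.2876
(10T/I)^a = 2.2876^3.260 = 14.8450
Uncorrected PET = 16 × 14.8450 = 237.520 mm
Correction = (N/12)(d/30) = (11.5/12)(31/30) = 0.9903
PET = 237.520 × 0.9903 = 235.216 mm/month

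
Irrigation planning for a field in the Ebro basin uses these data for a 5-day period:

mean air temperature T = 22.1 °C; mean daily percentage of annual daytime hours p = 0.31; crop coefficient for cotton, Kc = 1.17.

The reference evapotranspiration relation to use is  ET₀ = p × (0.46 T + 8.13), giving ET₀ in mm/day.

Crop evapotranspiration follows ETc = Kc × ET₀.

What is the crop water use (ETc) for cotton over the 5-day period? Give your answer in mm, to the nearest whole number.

33 mm

ET₀ = 0.31 × (0.46 × 22.1 + 8.13) = 0.31 × 18.296 = 5.6718 mm/d
ETc = Kc × ET₀ = 1.17 × 5.6718 = 6.6360 mm/d
Over 5 days: 6.6360 × 5 = 33.180 mm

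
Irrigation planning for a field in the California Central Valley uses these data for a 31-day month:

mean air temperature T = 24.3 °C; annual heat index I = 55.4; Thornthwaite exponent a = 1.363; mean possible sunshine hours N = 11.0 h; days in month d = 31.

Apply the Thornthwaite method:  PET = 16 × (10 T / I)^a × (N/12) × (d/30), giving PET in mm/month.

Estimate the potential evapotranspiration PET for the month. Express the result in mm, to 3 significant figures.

114 mm

10T/I = 10 × 24.3 / 55.4 = 4.3863
(10T/I)^a = 4.3863^1.363 = 7.5021
Uncorrected PET = 16 × 7.5021 = 120.034 mm
Correction = (N/12)(d/30) = (11.0/12)(31/30) = 0.9472
PET = 120.034 × 0.9472 = 113.696 mm/month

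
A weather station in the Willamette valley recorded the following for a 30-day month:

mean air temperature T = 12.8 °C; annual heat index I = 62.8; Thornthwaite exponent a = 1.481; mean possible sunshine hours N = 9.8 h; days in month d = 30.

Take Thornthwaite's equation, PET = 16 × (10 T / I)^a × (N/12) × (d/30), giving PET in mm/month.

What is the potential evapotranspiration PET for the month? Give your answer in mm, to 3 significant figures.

10T/I = 10 × 12.8 / 62.8 = 2.0382
(10T/I)^a = 2.0382^1.481 = 2.8707
Uncorrected PET = 16 × 2.8707 = 45.931 mm
Correction = (N/12)(d/30) = (9.8/12)(30/30) = 0.8167
PET = 45.931 × 0.8167 = 37.512 mm/month

37.5 mm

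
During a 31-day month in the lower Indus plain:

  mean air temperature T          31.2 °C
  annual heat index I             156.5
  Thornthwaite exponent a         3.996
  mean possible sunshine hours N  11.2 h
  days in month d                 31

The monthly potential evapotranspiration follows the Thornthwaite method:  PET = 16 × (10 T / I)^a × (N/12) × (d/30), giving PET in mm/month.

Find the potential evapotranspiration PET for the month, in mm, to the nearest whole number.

243 mm

10T/I = 10 × 31.2 / 156.5 = 1.9936
(10T/I)^a = 1.9936^3.996 = 15.7526
Uncorrected PET = 16 × 15.7526 = 252.042 mm
Correction = (N/12)(d/30) = (11.2/12)(31/30) = 0.9644
PET = 252.042 × 0.9644 = 243.069 mm/month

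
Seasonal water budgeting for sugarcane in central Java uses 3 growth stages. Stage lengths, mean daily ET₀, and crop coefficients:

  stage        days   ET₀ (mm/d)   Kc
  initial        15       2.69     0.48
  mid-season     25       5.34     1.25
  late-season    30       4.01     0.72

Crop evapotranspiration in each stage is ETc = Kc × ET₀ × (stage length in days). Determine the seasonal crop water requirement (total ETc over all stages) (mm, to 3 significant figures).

273 mm

initial: 0.48 × 2.69 × 15 = 19.37 mm
mid-season: 1.25 × 5.34 × 25 = 166.88 mm
late-season: 0.72 × 4.01 × 30 = 86.62 mm
Seasonal total = 272.87 mm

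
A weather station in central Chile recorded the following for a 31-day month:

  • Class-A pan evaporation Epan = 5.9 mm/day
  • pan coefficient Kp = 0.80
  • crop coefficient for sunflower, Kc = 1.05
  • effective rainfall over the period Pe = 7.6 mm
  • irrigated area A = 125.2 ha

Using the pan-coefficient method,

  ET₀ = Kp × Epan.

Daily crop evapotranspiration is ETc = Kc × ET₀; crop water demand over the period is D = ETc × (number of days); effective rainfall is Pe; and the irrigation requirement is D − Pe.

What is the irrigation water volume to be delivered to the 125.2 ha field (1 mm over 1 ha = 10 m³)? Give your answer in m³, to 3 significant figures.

183000 m³

ET₀ = 0.80 × 5.9 = 4.7200 mm/d
ETc = Kc × ET₀ = 1.05 × 4.7200 = 4.9560 mm/d
Crop demand D = ETc × 31 d = 4.9560 × 31 = 153.636 mm
D − Pe = 153.636 − 7.6 = 146.036 mm
Volume = 146.036 mm × 125.2 ha × 10 = 182837.1 m³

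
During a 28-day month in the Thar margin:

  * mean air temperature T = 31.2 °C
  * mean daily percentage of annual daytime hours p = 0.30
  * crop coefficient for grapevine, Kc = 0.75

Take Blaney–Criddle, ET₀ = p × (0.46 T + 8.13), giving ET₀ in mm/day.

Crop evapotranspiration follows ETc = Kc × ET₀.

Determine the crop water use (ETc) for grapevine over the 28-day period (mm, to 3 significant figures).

142 mm

ET₀ = 0.30 × (0.46 × 31.2 + 8.13) = 0.30 × 22.482 = 6.7446 mm/d
ETc = Kc × ET₀ = 0.75 × 6.7446 = 5.0585 mm/d
Over 28 days: 5.0585 × 28 = 141.638 mm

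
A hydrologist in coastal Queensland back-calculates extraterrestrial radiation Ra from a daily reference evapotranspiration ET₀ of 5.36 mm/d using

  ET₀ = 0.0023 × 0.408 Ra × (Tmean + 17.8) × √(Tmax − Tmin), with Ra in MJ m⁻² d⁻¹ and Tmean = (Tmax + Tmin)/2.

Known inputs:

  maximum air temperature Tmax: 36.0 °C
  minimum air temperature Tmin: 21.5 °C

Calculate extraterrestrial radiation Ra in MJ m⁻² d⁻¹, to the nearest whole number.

32 MJ m⁻² d⁻¹

Tmean = (36.0+21.5)/2 = 28.75 °C; ΔT = 14.5
Ra = ET₀ / [0.0023 × 0.408 × (Tmean+17.8) × √ΔT]
   = 5.36 / (0.0023 × 0.408 × 46.55 × 3.8079) = 32.223 MJ m⁻² d⁻¹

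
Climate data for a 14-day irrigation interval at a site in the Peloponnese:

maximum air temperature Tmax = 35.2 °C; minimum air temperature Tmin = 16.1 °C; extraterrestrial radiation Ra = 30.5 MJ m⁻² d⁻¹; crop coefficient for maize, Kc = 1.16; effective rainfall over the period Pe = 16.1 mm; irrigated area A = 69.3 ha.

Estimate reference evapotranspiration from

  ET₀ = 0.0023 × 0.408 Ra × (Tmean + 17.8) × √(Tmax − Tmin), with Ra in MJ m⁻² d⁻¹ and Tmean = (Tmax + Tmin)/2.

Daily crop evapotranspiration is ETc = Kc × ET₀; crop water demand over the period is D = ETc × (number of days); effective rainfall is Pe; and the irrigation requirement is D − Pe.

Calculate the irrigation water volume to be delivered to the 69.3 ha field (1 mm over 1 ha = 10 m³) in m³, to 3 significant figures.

50000 m³

Tmean = (35.2 + 16.1)/2 = 25.65 °C
0.408 Ra = 0.408 × 30.5 = 12.4440 mm/d equivalent
ET₀ = 0.0023 × 12.4440 × (25.65 + 17.8) × √19.1 = 0.0023 × 12.4440 × 43.45 × 4.3704 = 5.4350 mm/d
ETc = Kc × ET₀ = 1.16 × 5.4350 = 6.3046 mm/d
Crop demand D = ETc × 14 d = 6.3046 × 14 = 88.264 mm
D − Pe = 88.264 − 16.1 = 72.164 mm
Volume = 72.164 mm × 69.3 ha × 10 = 50009.7 m³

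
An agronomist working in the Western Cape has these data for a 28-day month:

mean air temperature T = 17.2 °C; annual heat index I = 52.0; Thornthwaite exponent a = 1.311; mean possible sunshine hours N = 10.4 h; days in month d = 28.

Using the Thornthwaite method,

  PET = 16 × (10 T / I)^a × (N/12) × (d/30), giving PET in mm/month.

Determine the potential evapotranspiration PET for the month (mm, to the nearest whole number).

62 mm

10T/I = 10 × 17.2 / 52.0 = 3.3077
(10T/I)^a = 3.3077^1.311 = 4.7984
Uncorrected PET = 16 × 4.7984 = 76.774 mm
Correction = (N/12)(d/30) = (10.4/12)(28/30) = 0.8089
PET = 76.774 × 0.8089 = 62.102 mm/month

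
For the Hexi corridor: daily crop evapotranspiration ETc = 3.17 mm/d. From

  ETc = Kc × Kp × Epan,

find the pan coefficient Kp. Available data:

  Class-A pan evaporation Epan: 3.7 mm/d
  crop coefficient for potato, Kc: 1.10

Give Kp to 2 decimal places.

ETc = Kc × Kp × Epan  ⇒  Kp = ETc / (Kc × Epan)
Kp = 3.17 / (1.10 × 3.7) = 3.17 / 4.070 = 0.7789

0.78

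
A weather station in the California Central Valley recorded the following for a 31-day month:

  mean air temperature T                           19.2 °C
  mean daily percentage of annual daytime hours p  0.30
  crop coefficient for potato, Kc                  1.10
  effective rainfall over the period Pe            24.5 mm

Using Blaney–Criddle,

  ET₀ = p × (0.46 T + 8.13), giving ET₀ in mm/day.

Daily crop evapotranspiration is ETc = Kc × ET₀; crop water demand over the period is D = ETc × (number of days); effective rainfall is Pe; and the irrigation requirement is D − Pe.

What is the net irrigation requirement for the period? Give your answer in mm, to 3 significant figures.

149 mm

ET₀ = 0.30 × (0.46 × 19.2 + 8.13) = 0.30 × 16.962 = 5.0886 mm/d
ETc = Kc × ET₀ = 1.10 × 5.0886 = 5.5975 mm/d
Crop demand D = ETc × 31 d = 5.5975 × 31 = 173.523 mm
D − Pe = 173.523 − 24.5 = 149.023 mm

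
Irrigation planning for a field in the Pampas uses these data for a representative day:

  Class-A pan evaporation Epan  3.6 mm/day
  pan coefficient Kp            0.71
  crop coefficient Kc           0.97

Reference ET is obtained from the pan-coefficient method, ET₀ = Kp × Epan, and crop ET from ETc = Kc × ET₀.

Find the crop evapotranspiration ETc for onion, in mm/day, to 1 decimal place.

ET₀ = 0.71 × 3.6 = 2.5560 mm/d
ETc = Kc × ET₀ = 0.97 × 2.5560 = 2.4793 mm/d

2.5 mm/day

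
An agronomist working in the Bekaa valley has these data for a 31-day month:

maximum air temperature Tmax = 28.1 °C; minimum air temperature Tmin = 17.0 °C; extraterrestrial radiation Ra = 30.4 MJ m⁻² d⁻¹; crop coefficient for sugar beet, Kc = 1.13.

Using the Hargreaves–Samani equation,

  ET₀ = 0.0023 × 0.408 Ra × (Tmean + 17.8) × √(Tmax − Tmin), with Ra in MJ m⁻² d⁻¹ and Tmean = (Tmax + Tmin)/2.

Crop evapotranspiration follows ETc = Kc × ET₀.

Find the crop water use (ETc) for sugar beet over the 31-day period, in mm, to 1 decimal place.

134.3 mm

Tmean = (28.1 + 17.0)/2 = 22.55 °C
0.408 Ra = 0.408 × 30.4 = 12.4032 mm/d equivalent
ET₀ = 0.0023 × 12.4032 × (22.55 + 17.8) × √11.1 = 0.0023 × 12.4032 × 40.35 × 3.3317 = 3.8350 mm/d
ETc = Kc × ET₀ = 1.13 × 3.8350 = 4.3336 mm/d
Over 31 days: 4.3336 × 31 = 134.342 mm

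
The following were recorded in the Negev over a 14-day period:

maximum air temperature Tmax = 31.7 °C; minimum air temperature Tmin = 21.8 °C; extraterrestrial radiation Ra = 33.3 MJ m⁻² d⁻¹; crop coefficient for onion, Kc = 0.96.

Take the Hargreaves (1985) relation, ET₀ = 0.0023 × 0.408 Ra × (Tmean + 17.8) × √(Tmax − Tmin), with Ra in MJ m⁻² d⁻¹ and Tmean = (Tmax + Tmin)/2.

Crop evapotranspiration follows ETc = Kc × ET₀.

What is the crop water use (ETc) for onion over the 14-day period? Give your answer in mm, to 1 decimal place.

Tmean = (31.7 + 21.8)/2 = 26.75 °C
0.408 Ra = 0.408 × 33.3 = 13.5864 mm/d equivalent
ET₀ = 0.0023 × 13.5864 × (26.75 + 17.8) × √9.9 = 0.0023 × 13.5864 × 44.55 × 3.1464 = 4.3802 mm/d
ETc = Kc × ET₀ = 0.96 × 4.3802 = 4.2050 mm/d
Over 14 days: 4.2050 × 14 = 58.870 mm

58.9 mm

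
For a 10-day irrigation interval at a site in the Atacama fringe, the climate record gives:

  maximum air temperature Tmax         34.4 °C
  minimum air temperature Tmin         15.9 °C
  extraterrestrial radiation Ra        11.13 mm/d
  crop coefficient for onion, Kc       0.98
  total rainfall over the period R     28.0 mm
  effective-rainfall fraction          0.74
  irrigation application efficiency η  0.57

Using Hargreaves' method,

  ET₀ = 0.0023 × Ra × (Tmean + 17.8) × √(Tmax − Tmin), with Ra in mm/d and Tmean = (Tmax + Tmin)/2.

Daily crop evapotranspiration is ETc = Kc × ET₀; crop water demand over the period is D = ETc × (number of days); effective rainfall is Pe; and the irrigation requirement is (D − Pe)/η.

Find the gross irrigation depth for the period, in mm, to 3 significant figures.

Tmean = (34.4 + 15.9)/2 = 25.15 °C
ET₀ = 0.0023 × 11.13 × (25.15 + 17.8) × √18.5 = 0.0023 × 11.13 × 42.95 × 4.3012 = 4.7291 mm/d
ETc = Kc × ET₀ = 0.98 × 4.7291 = 4.6345 mm/d
Crop demand D = ETc × 10 d = 4.6345 × 10 = 46.345 mm
Pe = 0.74 × 28.0 = 20.720 mm
D − Pe = 46.345 − 20.720 = 25.625 mm
Gross irrigation = 25.625 / 0.57 = 44.956 mm

45.0 mm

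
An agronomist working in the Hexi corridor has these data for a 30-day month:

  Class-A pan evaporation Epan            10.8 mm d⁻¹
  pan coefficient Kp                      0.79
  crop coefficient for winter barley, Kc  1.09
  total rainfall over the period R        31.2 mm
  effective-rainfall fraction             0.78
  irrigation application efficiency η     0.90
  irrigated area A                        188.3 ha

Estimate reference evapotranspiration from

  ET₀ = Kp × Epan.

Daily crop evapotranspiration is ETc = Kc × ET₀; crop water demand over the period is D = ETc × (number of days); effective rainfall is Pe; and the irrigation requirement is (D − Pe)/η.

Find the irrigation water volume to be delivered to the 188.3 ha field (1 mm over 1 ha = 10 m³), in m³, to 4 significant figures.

ET₀ = 0.79 × 10.8 = 8.5320 mm/d
ETc = Kc × ET₀ = 1.09 × 8.5320 = 9.2999 mm/d
Crop demand D = ETc × 30 d = 9.2999 × 30 = 278.997 mm
Pe = 0.78 × 31.2 = 24.336 mm
D − Pe = 278.997 − 24.336 = 254.661 mm
Gross irrigation = 254.661 / 0.90 = 282.957 mm
Volume = 282.957 mm × 188.3 ha × 10 = 532808.0 m³

532800 m³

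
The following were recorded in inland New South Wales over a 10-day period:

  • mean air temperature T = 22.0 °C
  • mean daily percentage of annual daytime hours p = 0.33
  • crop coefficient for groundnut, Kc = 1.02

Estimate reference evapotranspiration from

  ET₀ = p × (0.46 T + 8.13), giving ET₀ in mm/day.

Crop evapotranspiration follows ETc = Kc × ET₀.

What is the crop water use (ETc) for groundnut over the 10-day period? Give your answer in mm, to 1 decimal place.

61.4 mm

ET₀ = 0.33 × (0.46 × 22.0 + 8.13) = 0.33 × 18.250 = 6.0225 mm/d
ETc = Kc × ET₀ = 1.02 × 6.0225 = 6.1430 mm/d
Over 10 days: 6.1430 × 10 = 61.430 mm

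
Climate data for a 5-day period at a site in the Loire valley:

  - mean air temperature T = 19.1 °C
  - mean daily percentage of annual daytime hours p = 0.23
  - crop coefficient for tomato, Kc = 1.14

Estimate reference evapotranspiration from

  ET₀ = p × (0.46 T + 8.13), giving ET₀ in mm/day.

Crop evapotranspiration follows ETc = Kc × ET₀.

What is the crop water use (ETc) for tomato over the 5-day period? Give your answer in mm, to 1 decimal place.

22.2 mm

ET₀ = 0.23 × (0.46 × 19.1 + 8.13) = 0.23 × 16.916 = 3.8907 mm/d
ETc = Kc × ET₀ = 1.14 × 3.8907 = 4.4354 mm/d
Over 5 days: 4.4354 × 5 = 22.177 mm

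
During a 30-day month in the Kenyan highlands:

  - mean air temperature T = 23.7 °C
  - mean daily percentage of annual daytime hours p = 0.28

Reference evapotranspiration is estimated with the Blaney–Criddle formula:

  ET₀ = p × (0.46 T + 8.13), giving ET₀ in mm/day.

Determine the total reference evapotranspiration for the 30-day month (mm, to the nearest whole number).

ET₀ = 0.28 × (0.46 × 23.7 + 8.13) = 0.28 × 19.032 = 5.3290 mm/d
Monthly total = 5.3290 × 30 = 159.870 mm

160 mm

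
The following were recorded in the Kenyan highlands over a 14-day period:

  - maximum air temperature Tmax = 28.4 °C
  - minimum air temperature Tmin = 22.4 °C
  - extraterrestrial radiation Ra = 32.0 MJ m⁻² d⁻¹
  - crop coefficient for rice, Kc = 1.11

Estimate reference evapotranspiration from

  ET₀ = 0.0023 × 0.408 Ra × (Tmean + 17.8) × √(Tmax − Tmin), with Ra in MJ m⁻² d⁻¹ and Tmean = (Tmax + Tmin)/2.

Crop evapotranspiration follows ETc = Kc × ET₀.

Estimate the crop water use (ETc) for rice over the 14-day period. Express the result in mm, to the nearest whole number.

49 mm

Tmean = (28.4 + 22.4)/2 = 25.40 °C
0.408 Ra = 0.408 × 32.0 = 13.0560 mm/d equivalent
ET₀ = 0.0023 × 13.0560 × (25.40 + 17.8) × √6.0 = 0.0023 × 13.0560 × 43.20 × 2.4495 = 3.1776 mm/d
ETc = Kc × ET₀ = 1.11 × 3.1776 = 3.5271 mm/d
Over 14 days: 3.5271 × 14 = 49.379 mm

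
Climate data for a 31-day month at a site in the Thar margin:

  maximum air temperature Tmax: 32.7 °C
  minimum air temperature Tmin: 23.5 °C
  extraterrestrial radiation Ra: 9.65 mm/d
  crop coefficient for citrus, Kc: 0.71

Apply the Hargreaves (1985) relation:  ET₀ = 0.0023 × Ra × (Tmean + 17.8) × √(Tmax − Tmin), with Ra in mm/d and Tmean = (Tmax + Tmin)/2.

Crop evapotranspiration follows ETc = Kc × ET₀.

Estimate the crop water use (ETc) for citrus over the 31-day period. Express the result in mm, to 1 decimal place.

68.0 mm

Tmean = (32.7 + 23.5)/2 = 28.10 °C
ET₀ = 0.0023 × 9.65 × (28.10 + 17.8) × √9.2 = 0.0023 × 9.65 × 45.90 × 3.0332 = 3.0901 mm/d
ETc = Kc × ET₀ = 0.71 × 3.0901 = 2.1940 mm/d
Over 31 days: 2.1940 × 31 = 68.014 mm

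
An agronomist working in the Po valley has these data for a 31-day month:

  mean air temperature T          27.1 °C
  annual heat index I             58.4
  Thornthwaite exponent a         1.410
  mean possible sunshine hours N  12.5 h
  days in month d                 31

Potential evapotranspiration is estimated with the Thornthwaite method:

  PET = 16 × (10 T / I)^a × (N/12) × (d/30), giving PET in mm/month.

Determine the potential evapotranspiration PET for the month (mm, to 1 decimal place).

10T/I = 10 × 27.1 / 58.4 = 4.6404
(10T/I)^a = 4.6404^1.410 = 8.7065
Uncorrected PET = 16 × 8.7065 = 139.304 mm
Correction = (N/12)(d/30) = (12.5/12)(31/30) = 1.0764
PET = 139.304 × 1.0764 = 149.947 mm/month

149.9 mm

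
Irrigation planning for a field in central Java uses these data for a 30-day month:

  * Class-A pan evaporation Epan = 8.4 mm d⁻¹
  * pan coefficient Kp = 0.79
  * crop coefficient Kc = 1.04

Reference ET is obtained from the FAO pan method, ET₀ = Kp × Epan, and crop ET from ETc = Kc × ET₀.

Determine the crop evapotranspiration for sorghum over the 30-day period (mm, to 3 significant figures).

207 mm

ET₀ = 0.79 × 8.4 = 6.6360 mm/d
ETc = Kc × ET₀ = 1.04 × 6.6360 = 6.9014 mm/d
Over 30 days: 6.9014 × 30 = 207.042 mm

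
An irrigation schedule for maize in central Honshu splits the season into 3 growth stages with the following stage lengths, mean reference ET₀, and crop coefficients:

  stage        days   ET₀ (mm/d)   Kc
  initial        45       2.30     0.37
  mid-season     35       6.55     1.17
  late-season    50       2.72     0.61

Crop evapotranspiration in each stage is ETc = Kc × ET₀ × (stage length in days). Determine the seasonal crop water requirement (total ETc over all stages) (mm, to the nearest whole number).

initial: 0.37 × 2.30 × 45 = 38.30 mm
mid-season: 1.17 × 6.55 × 35 = 268.22 mm
late-season: 0.61 × 2.72 × 50 = 82.96 mm
Seasonal total = 389.48 mm

389 mm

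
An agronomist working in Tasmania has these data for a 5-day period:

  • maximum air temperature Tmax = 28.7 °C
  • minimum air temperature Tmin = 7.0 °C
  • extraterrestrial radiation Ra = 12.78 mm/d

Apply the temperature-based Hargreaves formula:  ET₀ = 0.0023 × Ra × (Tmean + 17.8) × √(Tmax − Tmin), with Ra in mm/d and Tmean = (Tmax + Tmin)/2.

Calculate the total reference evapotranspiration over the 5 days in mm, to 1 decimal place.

24.4 mm

Tmean = (28.7 + 7.0)/2 = 17.85 °C
ET₀ = 0.0023 × 12.78 × (17.85 + 17.8) × √21.7 = 0.0023 × 12.78 × 35.65 × 4.6583 = 4.8814 mm/d
Over 5 days: 4.8814 × 5 = 24.407 mm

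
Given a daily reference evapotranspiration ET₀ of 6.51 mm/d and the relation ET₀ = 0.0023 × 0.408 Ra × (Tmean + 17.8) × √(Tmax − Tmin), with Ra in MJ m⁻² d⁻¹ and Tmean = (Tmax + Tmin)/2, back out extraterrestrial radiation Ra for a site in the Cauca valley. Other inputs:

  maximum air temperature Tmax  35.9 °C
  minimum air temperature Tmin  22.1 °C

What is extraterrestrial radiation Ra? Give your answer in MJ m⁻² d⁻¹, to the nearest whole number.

Tmean = (35.9+22.1)/2 = 29.00 °C; ΔT = 13.8
Ra = ET₀ / [0.0023 × 0.408 × (Tmean+17.8) × √ΔT]
   = 6.51 / (0.0023 × 0.408 × 46.80 × 3.7148) = 39.904 MJ m⁻² d⁻¹

40 MJ m⁻² d⁻¹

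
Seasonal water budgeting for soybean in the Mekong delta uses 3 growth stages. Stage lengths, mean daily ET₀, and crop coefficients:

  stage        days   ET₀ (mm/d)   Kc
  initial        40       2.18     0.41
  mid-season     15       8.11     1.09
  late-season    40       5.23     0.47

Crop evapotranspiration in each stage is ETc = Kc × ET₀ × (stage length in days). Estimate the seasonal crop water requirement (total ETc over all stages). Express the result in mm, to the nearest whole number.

267 mm

initial: 0.41 × 2.18 × 40 = 35.75 mm
mid-season: 1.09 × 8.11 × 15 = 132.60 mm
late-season: 0.47 × 5.23 × 40 = 98.32 mm
Seasonal total = 266.67 mm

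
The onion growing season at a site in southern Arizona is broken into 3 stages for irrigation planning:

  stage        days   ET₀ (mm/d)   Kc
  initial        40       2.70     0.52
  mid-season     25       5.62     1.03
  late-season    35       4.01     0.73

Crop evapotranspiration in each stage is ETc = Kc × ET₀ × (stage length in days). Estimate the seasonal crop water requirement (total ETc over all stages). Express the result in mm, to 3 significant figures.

303 mm

initial: 0.52 × 2.70 × 40 = 56.16 mm
mid-season: 1.03 × 5.62 × 25 = 144.72 mm
late-season: 0.73 × 4.01 × 35 = 102.46 mm
Seasonal total = 303.34 mm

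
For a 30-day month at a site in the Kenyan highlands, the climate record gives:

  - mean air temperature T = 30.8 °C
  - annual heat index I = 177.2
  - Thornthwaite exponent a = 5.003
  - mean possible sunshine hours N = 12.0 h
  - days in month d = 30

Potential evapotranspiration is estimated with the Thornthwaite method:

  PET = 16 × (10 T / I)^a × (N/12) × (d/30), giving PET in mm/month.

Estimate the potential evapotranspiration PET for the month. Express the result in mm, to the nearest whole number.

254 mm

10T/I = 10 × 30.8 / 177.2 = 1.7381
(10T/I)^a = 1.7381^5.003 = 15.8889
Uncorrected PET = 16 × 15.8889 = 254.222 mm
Correction = (N/12)(d/30) = (12.0/12)(30/30) = 1.0000
PET = 254.222 × 1.0000 = 254.222 mm/month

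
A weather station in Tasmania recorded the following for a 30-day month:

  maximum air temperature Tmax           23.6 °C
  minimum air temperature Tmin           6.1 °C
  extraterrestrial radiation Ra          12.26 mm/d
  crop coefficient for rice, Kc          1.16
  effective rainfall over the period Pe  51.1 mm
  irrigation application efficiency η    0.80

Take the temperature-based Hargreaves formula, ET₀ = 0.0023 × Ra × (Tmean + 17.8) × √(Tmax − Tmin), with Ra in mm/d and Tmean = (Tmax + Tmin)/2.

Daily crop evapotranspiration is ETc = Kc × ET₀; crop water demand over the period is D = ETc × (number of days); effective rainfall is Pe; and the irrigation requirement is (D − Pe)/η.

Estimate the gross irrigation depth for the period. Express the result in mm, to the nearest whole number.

104 mm

Tmean = (23.6 + 6.1)/2 = 14.85 °C
ET₀ = 0.0023 × 12.26 × (14.85 + 17.8) × √17.5 = 0.0023 × 12.26 × 32.65 × 4.1833 = 3.8514 mm/d
ETc = Kc × ET₀ = 1.16 × 3.8514 = 4.4676 mm/d
Crop demand D = ETc × 30 d = 4.4676 × 30 = 134.028 mm
D − Pe = 134.028 − 51.1 = 82.928 mm
Gross irrigation = 82.928 / 0.80 = 103.660 mm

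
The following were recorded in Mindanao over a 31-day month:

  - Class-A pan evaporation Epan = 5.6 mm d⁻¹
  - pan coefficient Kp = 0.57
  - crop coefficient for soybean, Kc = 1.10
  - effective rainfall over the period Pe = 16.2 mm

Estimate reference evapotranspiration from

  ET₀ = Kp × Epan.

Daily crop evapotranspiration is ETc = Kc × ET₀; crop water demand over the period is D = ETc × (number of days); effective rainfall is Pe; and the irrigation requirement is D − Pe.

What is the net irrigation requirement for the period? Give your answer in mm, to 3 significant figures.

92.6 mm

ET₀ = 0.57 × 5.6 = 3.1920 mm/d
ETc = Kc × ET₀ = 1.10 × 3.1920 = 3.5112 mm/d
Crop demand D = ETc × 31 d = 3.5112 × 31 = 108.847 mm
D − Pe = 108.847 − 16.2 = 92.647 mm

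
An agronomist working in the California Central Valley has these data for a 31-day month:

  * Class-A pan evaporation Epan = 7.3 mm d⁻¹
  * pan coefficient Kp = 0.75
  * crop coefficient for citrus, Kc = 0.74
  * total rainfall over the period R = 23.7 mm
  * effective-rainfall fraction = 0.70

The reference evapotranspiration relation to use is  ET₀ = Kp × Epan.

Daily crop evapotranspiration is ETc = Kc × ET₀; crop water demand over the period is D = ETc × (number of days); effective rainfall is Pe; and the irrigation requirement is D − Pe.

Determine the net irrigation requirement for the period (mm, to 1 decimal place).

109.0 mm

ET₀ = 0.75 × 7.3 = 5.4750 mm/d
ETc = Kc × ET₀ = 0.74 × 5.4750 = 4.0515 mm/d
Crop demand D = ETc × 31 d = 4.0515 × 31 = 125.597 mm
Pe = 0.70 × 23.7 = 16.590 mm
D − Pe = 125.597 − 16.590 = 109.007 mm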